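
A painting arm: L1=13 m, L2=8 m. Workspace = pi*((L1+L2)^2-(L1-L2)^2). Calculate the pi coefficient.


Given: L1 = 13, L2 = 8
(L1+L2)^2 = (21)^2 = 441
(L1-L2)^2 = (5)^2 = 25
Difference = 441 - 25 = 416
This equals 4*L1*L2 = 4*13*8 = 416
Workspace area = 416*pi

416


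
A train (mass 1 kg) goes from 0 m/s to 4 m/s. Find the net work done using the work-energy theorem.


Given: m = 1 kg, v0 = 0 m/s, v = 4 m/s
Using W = (1/2)*m*(v^2 - v0^2)
v^2 = 4^2 = 16
v0^2 = 0^2 = 0
v^2 - v0^2 = 16 - 0 = 16
W = (1/2)*1*16 = 8 J

8 J


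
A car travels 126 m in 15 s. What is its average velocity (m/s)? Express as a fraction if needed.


Given: distance d = 126 m, time t = 15 s
Using v = d / t
v = 126 / 15
v = 42/5 m/s

42/5 m/s


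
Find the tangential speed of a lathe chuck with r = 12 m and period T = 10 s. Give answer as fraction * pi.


Given: radius r = 12 m, period T = 10 s
Using v = 2*pi*r / T
v = 2*pi*12 / 10
v = 24*pi / 10
v = 12/5*pi m/s

12/5*pi m/s


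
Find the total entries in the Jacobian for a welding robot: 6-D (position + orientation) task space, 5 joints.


Given: task space dimension = 6, joints = 5
Jacobian is a 6 x 5 matrix
Total entries = rows * columns
Total = 6 * 5
Total = 30

30


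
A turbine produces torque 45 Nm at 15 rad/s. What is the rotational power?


Given: tau = 45 Nm, omega = 15 rad/s
Using P = tau * omega
P = 45 * 15
P = 675 W

675 W


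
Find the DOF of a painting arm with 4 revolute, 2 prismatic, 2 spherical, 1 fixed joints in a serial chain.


Given: serial robot with 4 revolute, 2 prismatic, 2 spherical, 1 fixed joints
DOF contribution per joint type: revolute=1, prismatic=1, spherical=3, fixed=0
DOF = 4*1 + 2*1 + 2*3 + 1*0
DOF = 12

12


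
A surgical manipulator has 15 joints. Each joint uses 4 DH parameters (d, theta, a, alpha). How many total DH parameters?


Given: 15 joints, 4 DH parameters per joint (d, theta, a, alpha)
Total DH parameters = number_of_joints * 4
Total = 15 * 4
Total = 60

60


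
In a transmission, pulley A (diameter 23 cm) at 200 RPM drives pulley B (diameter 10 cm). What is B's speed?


Given: D1 = 23 cm, w1 = 200 RPM, D2 = 10 cm
Using D1*w1 = D2*w2
w2 = D1*w1 / D2
w2 = 23*200 / 10
w2 = 4600 / 10
w2 = 460 RPM

460 RPM


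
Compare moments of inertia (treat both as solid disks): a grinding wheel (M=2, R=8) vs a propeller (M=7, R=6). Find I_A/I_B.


Given: M1=2 kg, R1=8 m, M2=7 kg, R2=6 m
For a disk: I = (1/2)*M*R^2, so I_A/I_B = (M1*R1^2)/(M2*R2^2)
M1*R1^2 = 2*64 = 128
M2*R2^2 = 7*36 = 252
I_A/I_B = 128/252 = 32/63

32/63


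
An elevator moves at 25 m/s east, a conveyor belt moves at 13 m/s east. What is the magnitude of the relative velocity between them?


Given: v_A = 25 m/s east, v_B = 13 m/s east
Both move in the same direction; relative speed = |v_A - v_B|
|25 - 13| = |12|
= 12 m/s

12 m/s


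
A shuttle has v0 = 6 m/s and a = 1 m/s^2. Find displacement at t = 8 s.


Given: v0 = 6 m/s, a = 1 m/s^2, t = 8 s
Using s = v0*t + (1/2)*a*t^2
s = 6*8 + (1/2)*1*8^2
s = 48 + (1/2)*64
s = 48 + 32
s = 80

80 m


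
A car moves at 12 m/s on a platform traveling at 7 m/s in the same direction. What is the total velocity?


Given: object velocity = 12 m/s, platform velocity = 7 m/s (same direction)
Using classical velocity addition: v_total = v_object + v_platform
v_total = 12 + 7
v_total = 19 m/s

19 m/s


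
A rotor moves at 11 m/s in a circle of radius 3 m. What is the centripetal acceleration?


Given: v = 11 m/s, r = 3 m
Using a_c = v^2 / r
a_c = 11^2 / 3
a_c = 121 / 3
a_c = 121/3 m/s^2

121/3 m/s^2


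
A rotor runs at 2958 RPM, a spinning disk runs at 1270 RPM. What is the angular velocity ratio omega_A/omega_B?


Given: RPM_A = 2958, RPM_B = 1270
omega = 2*pi*RPM/60, so omega_A/omega_B = RPM_A / RPM_B
omega_A/omega_B = 2958 / 1270
omega_A/omega_B = 1479/635

1479/635


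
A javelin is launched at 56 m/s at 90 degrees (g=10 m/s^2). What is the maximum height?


Given: v0 = 56 m/s, theta = 90 deg, g = 10 m/s^2
sin^2(90) = 1
Using H = v0^2 * sin^2(theta) / (2*g)
H = 56^2 * 1 / (2*10)
H = 3136 * 1 / 20
H = 3136 / 20
H = 784/5 m

784/5 m


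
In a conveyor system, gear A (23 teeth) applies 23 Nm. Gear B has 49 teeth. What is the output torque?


Given: N1 = 23, N2 = 49, T1 = 23 Nm
Using T2/T1 = N2/N1
T2 = T1 * N2 / N1
T2 = 23 * 49 / 23
T2 = 1127 / 23
T2 = 49 Nm

49 Nm


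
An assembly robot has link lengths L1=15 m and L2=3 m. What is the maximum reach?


Given: L1 = 15 m, L2 = 3 m
For a 2-link planar arm, max reach = L1 + L2 (fully extended)
Max reach = 15 + 3
Max reach = 18 m

18 m


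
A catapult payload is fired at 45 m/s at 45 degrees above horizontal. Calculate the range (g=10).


Given: v0 = 45 m/s, theta = 45 deg, g = 10 m/s^2
sin(2*45) = sin(90) = 1
Using R = v0^2 * sin(2*theta) / g
R = 45^2 * 1 / 10
R = 2025 / 10
R = 405/2 m

405/2 m


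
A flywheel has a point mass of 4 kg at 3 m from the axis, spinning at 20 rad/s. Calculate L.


Given: m = 4 kg, r = 3 m, omega = 20 rad/s
For a point mass: I = m*r^2
I = 4*3^2 = 4*9 = 36
L = I*omega = 36*20
L = 720 kg*m^2/s

720 kg*m^2/s


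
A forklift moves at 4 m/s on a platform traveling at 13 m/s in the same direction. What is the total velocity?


Given: object velocity = 4 m/s, platform velocity = 13 m/s (same direction)
Using classical velocity addition: v_total = v_object + v_platform
v_total = 4 + 13
v_total = 17 m/s

17 m/s


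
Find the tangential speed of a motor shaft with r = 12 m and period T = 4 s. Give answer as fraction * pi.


Given: radius r = 12 m, period T = 4 s
Using v = 2*pi*r / T
v = 2*pi*12 / 4
v = 24*pi / 4
v = 6*pi m/s

6*pi m/s


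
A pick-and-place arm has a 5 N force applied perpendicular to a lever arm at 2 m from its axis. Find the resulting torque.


Given: F = 5 N, r = 2 m, angle = 90 deg (perpendicular)
Using tau = F * r * sin(90)
sin(90) = 1
tau = 5 * 2 * 1
tau = 10 Nm

10 Nm


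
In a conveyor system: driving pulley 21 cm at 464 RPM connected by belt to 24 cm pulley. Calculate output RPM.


Given: D1 = 21 cm, w1 = 464 RPM, D2 = 24 cm
Using D1*w1 = D2*w2
w2 = D1*w1 / D2
w2 = 21*464 / 24
w2 = 9744 / 24
w2 = 406 RPM

406 RPM


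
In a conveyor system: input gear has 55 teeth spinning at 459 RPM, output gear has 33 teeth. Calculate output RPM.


Given: N1 = 55 teeth, w1 = 459 RPM, N2 = 33 teeth
Using N1*w1 = N2*w2
w2 = N1*w1 / N2
w2 = 55*459 / 33
w2 = 25245 / 33
w2 = 765 RPM

765 RPM


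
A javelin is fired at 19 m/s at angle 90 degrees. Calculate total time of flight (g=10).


Given: v0 = 19 m/s, theta = 90 deg, g = 10 m/s^2
sin(90) = 1
Using T = 2*v0*sin(theta) / g
T = 2*19*1 / 10
T = 38 / 10
T = 19/5 s

19/5 s


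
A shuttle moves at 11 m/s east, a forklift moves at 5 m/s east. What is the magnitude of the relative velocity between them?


Given: v_A = 11 m/s east, v_B = 5 m/s east
Both move in the same direction; relative speed = |v_A - v_B|
|11 - 5| = |6|
= 6 m/s

6 m/s


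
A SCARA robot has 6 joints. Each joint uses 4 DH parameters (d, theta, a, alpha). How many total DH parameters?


Given: 6 joints, 4 DH parameters per joint (d, theta, a, alpha)
Total DH parameters = number_of_joints * 4
Total = 6 * 4
Total = 24

24


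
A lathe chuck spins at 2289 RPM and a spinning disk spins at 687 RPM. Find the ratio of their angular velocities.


Given: RPM_A = 2289, RPM_B = 687
omega = 2*pi*RPM/60, so omega_A/omega_B = RPM_A / RPM_B
omega_A/omega_B = 2289 / 687
omega_A/omega_B = 763/229

763/229


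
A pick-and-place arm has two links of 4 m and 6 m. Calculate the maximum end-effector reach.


Given: L1 = 4 m, L2 = 6 m
For a 2-link planar arm, max reach = L1 + L2 (fully extended)
Max reach = 4 + 6
Max reach = 10 m

10 m


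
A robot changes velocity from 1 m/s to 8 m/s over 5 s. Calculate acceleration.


Given: initial velocity v0 = 1 m/s, final velocity v = 8 m/s, time t = 5 s
Using a = (v - v0) / t
a = (8 - 1) / 5
a = 7 / 5
a = 7/5 m/s^2

7/5 m/s^2


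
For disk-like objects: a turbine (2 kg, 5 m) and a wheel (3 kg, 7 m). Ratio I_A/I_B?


Given: M1=2 kg, R1=5 m, M2=3 kg, R2=7 m
For a disk: I = (1/2)*M*R^2, so I_A/I_B = (M1*R1^2)/(M2*R2^2)
M1*R1^2 = 2*25 = 50
M2*R2^2 = 3*49 = 147
I_A/I_B = 50/147 = 50/147

50/147


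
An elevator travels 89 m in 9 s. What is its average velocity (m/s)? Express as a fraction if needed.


Given: distance d = 89 m, time t = 9 s
Using v = d / t
v = 89 / 9
v = 89/9 m/s

89/9 m/s


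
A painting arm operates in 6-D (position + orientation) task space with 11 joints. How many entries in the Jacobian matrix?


Given: task space dimension = 6, joints = 11
Jacobian is a 6 x 11 matrix
Total entries = rows * columns
Total = 6 * 11
Total = 66

66


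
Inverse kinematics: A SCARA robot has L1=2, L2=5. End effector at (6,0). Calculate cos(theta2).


Given: L1 = 2, L2 = 5, target (x, y) = (6, 0)
Using cos(theta2) = (x^2 + y^2 - L1^2 - L2^2) / (2*L1*L2)
x^2 + y^2 = 6^2 + 0 = 36
L1^2 + L2^2 = 4 + 25 = 29
Numerator = 36 - 29 = 7
Denominator = 2*2*5 = 20
cos(theta2) = 7/20 = 7/20

7/20


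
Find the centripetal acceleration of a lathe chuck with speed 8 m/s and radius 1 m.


Given: v = 8 m/s, r = 1 m
Using a_c = v^2 / r
a_c = 8^2 / 1
a_c = 64 / 1
a_c = 64 m/s^2

64 m/s^2


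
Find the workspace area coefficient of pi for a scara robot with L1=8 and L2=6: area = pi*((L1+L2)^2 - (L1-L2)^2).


Given: L1 = 8, L2 = 6
(L1+L2)^2 = (14)^2 = 196
(L1-L2)^2 = (2)^2 = 4
Difference = 196 - 4 = 192
This equals 4*L1*L2 = 4*8*6 = 192
Workspace area = 192*pi

192


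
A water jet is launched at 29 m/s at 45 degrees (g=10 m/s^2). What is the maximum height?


Given: v0 = 29 m/s, theta = 45 deg, g = 10 m/s^2
sin^2(45) = 1/2
Using H = v0^2 * sin^2(theta) / (2*g)
H = 29^2 * 1/2 / (2*10)
H = 841 * 1/2 / 20
H = 841/2 / 20
H = 841/40 m

841/40 m


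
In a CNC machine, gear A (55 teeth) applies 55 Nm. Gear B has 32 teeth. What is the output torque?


Given: N1 = 55, N2 = 32, T1 = 55 Nm
Using T2/T1 = N2/N1
T2 = T1 * N2 / N1
T2 = 55 * 32 / 55
T2 = 1760 / 55
T2 = 32 Nm

32 Nm


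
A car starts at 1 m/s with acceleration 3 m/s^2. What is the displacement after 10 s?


Given: v0 = 1 m/s, a = 3 m/s^2, t = 10 s
Using s = v0*t + (1/2)*a*t^2
s = 1*10 + (1/2)*3*10^2
s = 10 + (1/2)*300
s = 10 + 150
s = 160

160 m


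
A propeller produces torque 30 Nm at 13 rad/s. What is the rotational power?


Given: tau = 30 Nm, omega = 13 rad/s
Using P = tau * omega
P = 30 * 13
P = 390 W

390 W


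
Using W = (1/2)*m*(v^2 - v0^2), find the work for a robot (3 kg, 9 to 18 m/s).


Given: m = 3 kg, v0 = 9 m/s, v = 18 m/s
Using W = (1/2)*m*(v^2 - v0^2)
v^2 = 18^2 = 324
v0^2 = 9^2 = 81
v^2 - v0^2 = 324 - 81 = 243
W = (1/2)*3*243 = 729/2 J

729/2 J


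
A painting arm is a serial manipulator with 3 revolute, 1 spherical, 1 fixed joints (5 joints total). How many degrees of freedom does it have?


Given: serial robot with 3 revolute, 1 spherical, 1 fixed joints
DOF contribution per joint type: revolute=1, prismatic=1, spherical=3, fixed=0
DOF = 3*1 + 1*3 + 1*0
DOF = 6

6


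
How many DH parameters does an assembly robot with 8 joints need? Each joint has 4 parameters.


Given: 8 joints, 4 DH parameters per joint (d, theta, a, alpha)
Total DH parameters = number_of_joints * 4
Total = 8 * 4
Total = 32

32


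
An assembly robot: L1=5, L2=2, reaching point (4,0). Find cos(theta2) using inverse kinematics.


Given: L1 = 5, L2 = 2, target (x, y) = (4, 0)
Using cos(theta2) = (x^2 + y^2 - L1^2 - L2^2) / (2*L1*L2)
x^2 + y^2 = 4^2 + 0 = 16
L1^2 + L2^2 = 25 + 4 = 29
Numerator = 16 - 29 = -13
Denominator = 2*5*2 = 20
cos(theta2) = -13/20 = -13/20

-13/20


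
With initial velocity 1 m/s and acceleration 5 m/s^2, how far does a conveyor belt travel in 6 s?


Given: v0 = 1 m/s, a = 5 m/s^2, t = 6 s
Using s = v0*t + (1/2)*a*t^2
s = 1*6 + (1/2)*5*6^2
s = 6 + (1/2)*180
s = 6 + 90
s = 96

96 m


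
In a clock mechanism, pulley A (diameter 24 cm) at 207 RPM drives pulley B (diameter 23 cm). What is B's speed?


Given: D1 = 24 cm, w1 = 207 RPM, D2 = 23 cm
Using D1*w1 = D2*w2
w2 = D1*w1 / D2
w2 = 24*207 / 23
w2 = 4968 / 23
w2 = 216 RPM

216 RPM


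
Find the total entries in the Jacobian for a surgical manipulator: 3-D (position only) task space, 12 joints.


Given: task space dimension = 3, joints = 12
Jacobian is a 3 x 12 matrix
Total entries = rows * columns
Total = 3 * 12
Total = 36

36


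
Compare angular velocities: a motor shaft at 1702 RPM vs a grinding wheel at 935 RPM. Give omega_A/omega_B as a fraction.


Given: RPM_A = 1702, RPM_B = 935
omega = 2*pi*RPM/60, so omega_A/omega_B = RPM_A / RPM_B
omega_A/omega_B = 1702 / 935
omega_A/omega_B = 1702/935

1702/935


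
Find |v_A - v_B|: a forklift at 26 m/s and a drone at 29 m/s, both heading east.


Given: v_A = 26 m/s east, v_B = 29 m/s east
Both move in the same direction; relative speed = |v_A - v_B|
|26 - 29| = |-3|
= 3 m/s

3 m/s


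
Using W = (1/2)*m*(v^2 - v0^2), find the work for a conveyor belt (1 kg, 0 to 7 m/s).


Given: m = 1 kg, v0 = 0 m/s, v = 7 m/s
Using W = (1/2)*m*(v^2 - v0^2)
v^2 = 7^2 = 49
v0^2 = 0^2 = 0
v^2 - v0^2 = 49 - 0 = 49
W = (1/2)*1*49 = 49/2 J

49/2 J


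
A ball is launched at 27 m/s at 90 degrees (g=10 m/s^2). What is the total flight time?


Given: v0 = 27 m/s, theta = 90 deg, g = 10 m/s^2
sin(90) = 1
Using T = 2*v0*sin(theta) / g
T = 2*27*1 / 10
T = 54 / 10
T = 27/5 s

27/5 s


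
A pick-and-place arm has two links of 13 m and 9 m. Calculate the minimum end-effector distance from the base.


Given: L1 = 13 m, L2 = 9 m
For a 2-link planar arm, min reach = |L1 - L2| (second link folded back)
Min reach = |13 - 9|
Min reach = 4 m

4 m


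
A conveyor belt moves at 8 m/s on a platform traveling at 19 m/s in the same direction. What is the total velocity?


Given: object velocity = 8 m/s, platform velocity = 19 m/s (same direction)
Using classical velocity addition: v_total = v_object + v_platform
v_total = 8 + 19
v_total = 27 m/s

27 m/s


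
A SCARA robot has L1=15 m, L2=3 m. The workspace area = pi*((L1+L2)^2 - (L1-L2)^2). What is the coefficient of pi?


Given: L1 = 15, L2 = 3
(L1+L2)^2 = (18)^2 = 324
(L1-L2)^2 = (12)^2 = 144
Difference = 324 - 144 = 180
This equals 4*L1*L2 = 4*15*3 = 180
Workspace area = 180*pi

180


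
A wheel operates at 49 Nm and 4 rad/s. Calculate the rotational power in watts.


Given: tau = 49 Nm, omega = 4 rad/s
Using P = tau * omega
P = 49 * 4
P = 196 W

196 W


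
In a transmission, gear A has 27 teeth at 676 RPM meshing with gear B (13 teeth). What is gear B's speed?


Given: N1 = 27 teeth, w1 = 676 RPM, N2 = 13 teeth
Using N1*w1 = N2*w2
w2 = N1*w1 / N2
w2 = 27*676 / 13
w2 = 18252 / 13
w2 = 1404 RPM

1404 RPM


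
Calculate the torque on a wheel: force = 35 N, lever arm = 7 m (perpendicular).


Given: F = 35 N, r = 7 m, angle = 90 deg (perpendicular)
Using tau = F * r * sin(90)
sin(90) = 1
tau = 35 * 7 * 1
tau = 245 Nm

245 Nm


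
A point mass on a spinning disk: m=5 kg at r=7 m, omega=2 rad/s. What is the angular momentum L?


Given: m = 5 kg, r = 7 m, omega = 2 rad/s
For a point mass: I = m*r^2
I = 5*7^2 = 5*49 = 245
L = I*omega = 245*2
L = 490 kg*m^2/s

490 kg*m^2/s


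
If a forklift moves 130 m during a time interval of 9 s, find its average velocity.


Given: distance d = 130 m, time t = 9 s
Using v = d / t
v = 130 / 9
v = 130/9 m/s

130/9 m/s


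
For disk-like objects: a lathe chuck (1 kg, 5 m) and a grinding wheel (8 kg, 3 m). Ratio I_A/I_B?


Given: M1=1 kg, R1=5 m, M2=8 kg, R2=3 m
For a disk: I = (1/2)*M*R^2, so I_A/I_B = (M1*R1^2)/(M2*R2^2)
M1*R1^2 = 1*25 = 25
M2*R2^2 = 8*9 = 72
I_A/I_B = 25/72 = 25/72

25/72


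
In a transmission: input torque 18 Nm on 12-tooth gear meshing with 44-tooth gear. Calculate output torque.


Given: N1 = 12, N2 = 44, T1 = 18 Nm
Using T2/T1 = N2/N1
T2 = T1 * N2 / N1
T2 = 18 * 44 / 12
T2 = 792 / 12
T2 = 66 Nm

66 Nm


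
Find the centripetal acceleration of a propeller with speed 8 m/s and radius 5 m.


Given: v = 8 m/s, r = 5 m
Using a_c = v^2 / r
a_c = 8^2 / 5
a_c = 64 / 5
a_c = 64/5 m/s^2

64/5 m/s^2


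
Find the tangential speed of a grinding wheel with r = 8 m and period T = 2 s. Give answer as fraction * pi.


Given: radius r = 8 m, period T = 2 s
Using v = 2*pi*r / T
v = 2*pi*8 / 2
v = 16*pi / 2
v = 8*pi m/s

8*pi m/s


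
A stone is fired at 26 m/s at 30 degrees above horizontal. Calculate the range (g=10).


Given: v0 = 26 m/s, theta = 30 deg, g = 10 m/s^2
sin(2*30) = sin(60) = sqrt(3)/2
Using R = v0^2 * sin(2*theta) / g
R = 26^2 * (sqrt(3)/2) / 10
R = 676 * sqrt(3) / 20
R = 169/5*sqrt(3) m

169/5*sqrt(3) m


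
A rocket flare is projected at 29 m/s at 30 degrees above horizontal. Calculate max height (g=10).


Given: v0 = 29 m/s, theta = 30 deg, g = 10 m/s^2
sin^2(30) = 1/4
Using H = v0^2 * sin^2(theta) / (2*g)
H = 29^2 * 1/4 / (2*10)
H = 841 * 1/4 / 20
H = 841/4 / 20
H = 841/80 m

841/80 m


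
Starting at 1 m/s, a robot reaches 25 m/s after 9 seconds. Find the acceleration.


Given: initial velocity v0 = 1 m/s, final velocity v = 25 m/s, time t = 9 s
Using a = (v - v0) / t
a = (25 - 1) / 9
a = 24 / 9
a = 8/3 m/s^2

8/3 m/s^2


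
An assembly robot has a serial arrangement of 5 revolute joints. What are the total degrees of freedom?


Given: serial robot with 5 revolute joints
DOF contribution per joint type: revolute=1, prismatic=1, spherical=3, fixed=0
DOF = 5*1
DOF = 5

5


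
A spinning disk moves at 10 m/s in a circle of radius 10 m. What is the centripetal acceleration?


Given: v = 10 m/s, r = 10 m
Using a_c = v^2 / r
a_c = 10^2 / 10
a_c = 100 / 10
a_c = 10 m/s^2

10 m/s^2


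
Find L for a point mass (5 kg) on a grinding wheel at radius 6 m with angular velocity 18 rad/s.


Given: m = 5 kg, r = 6 m, omega = 18 rad/s
For a point mass: I = m*r^2
I = 5*6^2 = 5*36 = 180
L = I*omega = 180*18
L = 3240 kg*m^2/s

3240 kg*m^2/s


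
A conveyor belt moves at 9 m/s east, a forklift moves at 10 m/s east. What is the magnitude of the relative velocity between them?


Given: v_A = 9 m/s east, v_B = 10 m/s east
Both move in the same direction; relative speed = |v_A - v_B|
|9 - 10| = |-1|
= 1 m/s

1 m/s


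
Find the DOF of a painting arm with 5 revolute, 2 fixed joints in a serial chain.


Given: serial robot with 5 revolute, 2 fixed joints
DOF contribution per joint type: revolute=1, prismatic=1, spherical=3, fixed=0
DOF = 5*1 + 2*0
DOF = 5

5


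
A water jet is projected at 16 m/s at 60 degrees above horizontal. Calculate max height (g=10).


Given: v0 = 16 m/s, theta = 60 deg, g = 10 m/s^2
sin^2(60) = 3/4
Using H = v0^2 * sin^2(theta) / (2*g)
H = 16^2 * 3/4 / (2*10)
H = 256 * 3/4 / 20
H = 192 / 20
H = 48/5 m

48/5 m


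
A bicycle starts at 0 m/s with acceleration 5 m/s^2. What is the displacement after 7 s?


Given: v0 = 0 m/s, a = 5 m/s^2, t = 7 s
Using s = v0*t + (1/2)*a*t^2
s = 0*7 + (1/2)*5*7^2
s = 0 + (1/2)*245
s = 0 + 245/2
s = 245/2

245/2 m


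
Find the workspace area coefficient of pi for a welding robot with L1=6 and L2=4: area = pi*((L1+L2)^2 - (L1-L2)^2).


Given: L1 = 6, L2 = 4
(L1+L2)^2 = (10)^2 = 100
(L1-L2)^2 = (2)^2 = 4
Difference = 100 - 4 = 96
This equals 4*L1*L2 = 4*6*4 = 96
Workspace area = 96*pi

96


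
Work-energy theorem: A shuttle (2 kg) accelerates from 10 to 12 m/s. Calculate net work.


Given: m = 2 kg, v0 = 10 m/s, v = 12 m/s
Using W = (1/2)*m*(v^2 - v0^2)
v^2 = 12^2 = 144
v0^2 = 10^2 = 100
v^2 - v0^2 = 144 - 100 = 44
W = (1/2)*2*44 = 44 J

44 J


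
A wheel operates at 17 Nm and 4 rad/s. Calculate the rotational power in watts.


Given: tau = 17 Nm, omega = 4 rad/s
Using P = tau * omega
P = 17 * 4
P = 68 W

68 W


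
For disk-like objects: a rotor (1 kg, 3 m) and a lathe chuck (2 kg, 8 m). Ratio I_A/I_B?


Given: M1=1 kg, R1=3 m, M2=2 kg, R2=8 m
For a disk: I = (1/2)*M*R^2, so I_A/I_B = (M1*R1^2)/(M2*R2^2)
M1*R1^2 = 1*9 = 9
M2*R2^2 = 2*64 = 128
I_A/I_B = 9/128 = 9/128

9/128


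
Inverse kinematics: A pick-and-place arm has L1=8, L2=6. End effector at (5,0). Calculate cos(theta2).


Given: L1 = 8, L2 = 6, target (x, y) = (5, 0)
Using cos(theta2) = (x^2 + y^2 - L1^2 - L2^2) / (2*L1*L2)
x^2 + y^2 = 5^2 + 0 = 25
L1^2 + L2^2 = 64 + 36 = 100
Numerator = 25 - 100 = -75
Denominator = 2*8*6 = 96
cos(theta2) = -75/96 = -25/32

-25/32


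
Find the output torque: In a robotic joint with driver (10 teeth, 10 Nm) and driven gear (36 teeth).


Given: N1 = 10, N2 = 36, T1 = 10 Nm
Using T2/T1 = N2/N1
T2 = T1 * N2 / N1
T2 = 10 * 36 / 10
T2 = 360 / 10
T2 = 36 Nm

36 Nm


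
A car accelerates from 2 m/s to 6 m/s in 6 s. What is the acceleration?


Given: initial velocity v0 = 2 m/s, final velocity v = 6 m/s, time t = 6 s
Using a = (v - v0) / t
a = (6 - 2) / 6
a = 4 / 6
a = 2/3 m/s^2

2/3 m/s^2


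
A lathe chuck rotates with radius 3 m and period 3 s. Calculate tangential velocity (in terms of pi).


Given: radius r = 3 m, period T = 3 s
Using v = 2*pi*r / T
v = 2*pi*3 / 3
v = 6*pi / 3
v = 2*pi m/s

2*pi m/s


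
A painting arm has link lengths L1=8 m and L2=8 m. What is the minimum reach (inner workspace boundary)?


Given: L1 = 8 m, L2 = 8 m
For a 2-link planar arm, min reach = |L1 - L2| (second link folded back)
Min reach = |8 - 8|
Min reach = 0 m

0 m


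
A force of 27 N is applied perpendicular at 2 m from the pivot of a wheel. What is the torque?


Given: F = 27 N, r = 2 m, angle = 90 deg (perpendicular)
Using tau = F * r * sin(90)
sin(90) = 1
tau = 27 * 2 * 1
tau = 54 Nm

54 Nm


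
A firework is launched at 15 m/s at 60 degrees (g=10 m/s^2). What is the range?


Given: v0 = 15 m/s, theta = 60 deg, g = 10 m/s^2
sin(2*60) = sin(120) = sqrt(3)/2
Using R = v0^2 * sin(2*theta) / g
R = 15^2 * (sqrt(3)/2) / 10
R = 225 * sqrt(3) / 20
R = 45/4*sqrt(3) m

45/4*sqrt(3) m


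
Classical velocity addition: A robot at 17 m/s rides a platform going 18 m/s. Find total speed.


Given: object velocity = 17 m/s, platform velocity = 18 m/s (same direction)
Using classical velocity addition: v_total = v_object + v_platform
v_total = 17 + 18
v_total = 35 m/s

35 m/s


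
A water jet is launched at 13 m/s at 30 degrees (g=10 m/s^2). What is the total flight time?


Given: v0 = 13 m/s, theta = 30 deg, g = 10 m/s^2
sin(30) = 1/2
Using T = 2*v0*sin(theta) / g
T = 2*13*1/2 / 10
T = 13 / 10
T = 13/10 s

13/10 s


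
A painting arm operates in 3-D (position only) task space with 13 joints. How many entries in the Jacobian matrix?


Given: task space dimension = 3, joints = 13
Jacobian is a 3 x 13 matrix
Total entries = rows * columns
Total = 3 * 13
Total = 39

39


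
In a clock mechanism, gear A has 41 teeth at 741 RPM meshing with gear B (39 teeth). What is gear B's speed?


Given: N1 = 41 teeth, w1 = 741 RPM, N2 = 39 teeth
Using N1*w1 = N2*w2
w2 = N1*w1 / N2
w2 = 41*741 / 39
w2 = 30381 / 39
w2 = 779 RPM

779 RPM


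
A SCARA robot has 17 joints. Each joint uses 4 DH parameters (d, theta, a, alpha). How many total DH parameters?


Given: 17 joints, 4 DH parameters per joint (d, theta, a, alpha)
Total DH parameters = number_of_joints * 4
Total = 17 * 4
Total = 68

68


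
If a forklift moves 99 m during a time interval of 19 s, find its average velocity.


Given: distance d = 99 m, time t = 19 s
Using v = d / t
v = 99 / 19
v = 99/19 m/s

99/19 m/s


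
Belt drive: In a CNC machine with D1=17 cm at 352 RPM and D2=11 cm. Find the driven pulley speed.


Given: D1 = 17 cm, w1 = 352 RPM, D2 = 11 cm
Using D1*w1 = D2*w2
w2 = D1*w1 / D2
w2 = 17*352 / 11
w2 = 5984 / 11
w2 = 544 RPM

544 RPM


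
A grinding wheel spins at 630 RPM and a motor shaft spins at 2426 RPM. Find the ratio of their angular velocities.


Given: RPM_A = 630, RPM_B = 2426
omega = 2*pi*RPM/60, so omega_A/omega_B = RPM_A / RPM_B
omega_A/omega_B = 630 / 2426
omega_A/omega_B = 315/1213

315/1213


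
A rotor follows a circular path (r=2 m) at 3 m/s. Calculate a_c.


Given: v = 3 m/s, r = 2 m
Using a_c = v^2 / r
a_c = 3^2 / 2
a_c = 9 / 2
a_c = 9/2 m/s^2

9/2 m/s^2


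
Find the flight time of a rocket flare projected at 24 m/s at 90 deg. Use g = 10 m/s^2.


Given: v0 = 24 m/s, theta = 90 deg, g = 10 m/s^2
sin(90) = 1
Using T = 2*v0*sin(theta) / g
T = 2*24*1 / 10
T = 48 / 10
T = 24/5 s

24/5 s


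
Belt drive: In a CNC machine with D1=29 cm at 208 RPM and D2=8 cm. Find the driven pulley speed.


Given: D1 = 29 cm, w1 = 208 RPM, D2 = 8 cm
Using D1*w1 = D2*w2
w2 = D1*w1 / D2
w2 = 29*208 / 8
w2 = 6032 / 8
w2 = 754 RPM

754 RPM


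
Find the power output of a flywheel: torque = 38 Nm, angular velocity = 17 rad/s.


Given: tau = 38 Nm, omega = 17 rad/s
Using P = tau * omega
P = 38 * 17
P = 646 W

646 W


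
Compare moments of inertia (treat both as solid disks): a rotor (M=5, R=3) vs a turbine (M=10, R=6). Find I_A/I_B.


Given: M1=5 kg, R1=3 m, M2=10 kg, R2=6 m
For a disk: I = (1/2)*M*R^2, so I_A/I_B = (M1*R1^2)/(M2*R2^2)
M1*R1^2 = 5*9 = 45
M2*R2^2 = 10*36 = 360
I_A/I_B = 45/360 = 1/8

1/8


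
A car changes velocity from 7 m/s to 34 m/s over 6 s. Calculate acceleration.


Given: initial velocity v0 = 7 m/s, final velocity v = 34 m/s, time t = 6 s
Using a = (v - v0) / t
a = (34 - 7) / 6
a = 27 / 6
a = 9/2 m/s^2

9/2 m/s^2


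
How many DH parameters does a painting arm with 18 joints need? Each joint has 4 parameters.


Given: 18 joints, 4 DH parameters per joint (d, theta, a, alpha)
Total DH parameters = number_of_joints * 4
Total = 18 * 4
Total = 72

72


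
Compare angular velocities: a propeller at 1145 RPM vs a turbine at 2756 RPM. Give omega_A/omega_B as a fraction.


Given: RPM_A = 1145, RPM_B = 2756
omega = 2*pi*RPM/60, so omega_A/omega_B = RPM_A / RPM_B
omega_A/omega_B = 1145 / 2756
omega_A/omega_B = 1145/2756

1145/2756


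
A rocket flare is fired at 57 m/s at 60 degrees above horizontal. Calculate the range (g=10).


Given: v0 = 57 m/s, theta = 60 deg, g = 10 m/s^2
sin(2*60) = sin(120) = sqrt(3)/2
Using R = v0^2 * sin(2*theta) / g
R = 57^2 * (sqrt(3)/2) / 10
R = 3249 * sqrt(3) / 20
R = 3249/20*sqrt(3) m

3249/20*sqrt(3) m


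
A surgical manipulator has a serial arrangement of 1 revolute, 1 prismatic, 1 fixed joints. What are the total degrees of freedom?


Given: serial robot with 1 revolute, 1 prismatic, 1 fixed joints
DOF contribution per joint type: revolute=1, prismatic=1, spherical=3, fixed=0
DOF = 1*1 + 1*1 + 1*0
DOF = 2

2


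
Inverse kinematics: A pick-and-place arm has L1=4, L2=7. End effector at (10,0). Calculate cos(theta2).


Given: L1 = 4, L2 = 7, target (x, y) = (10, 0)
Using cos(theta2) = (x^2 + y^2 - L1^2 - L2^2) / (2*L1*L2)
x^2 + y^2 = 10^2 + 0 = 100
L1^2 + L2^2 = 16 + 49 = 65
Numerator = 100 - 65 = 35
Denominator = 2*4*7 = 56
cos(theta2) = 35/56 = 5/8

5/8


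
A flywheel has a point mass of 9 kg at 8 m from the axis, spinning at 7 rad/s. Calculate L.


Given: m = 9 kg, r = 8 m, omega = 7 rad/s
For a point mass: I = m*r^2
I = 9*8^2 = 9*64 = 576
L = I*omega = 576*7
L = 4032 kg*m^2/s

4032 kg*m^2/s


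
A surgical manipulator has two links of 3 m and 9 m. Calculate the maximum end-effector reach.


Given: L1 = 3 m, L2 = 9 m
For a 2-link planar arm, max reach = L1 + L2 (fully extended)
Max reach = 3 + 9
Max reach = 12 m

12 m


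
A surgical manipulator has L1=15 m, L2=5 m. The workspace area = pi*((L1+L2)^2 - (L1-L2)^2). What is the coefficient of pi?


Given: L1 = 15, L2 = 5
(L1+L2)^2 = (20)^2 = 400
(L1-L2)^2 = (10)^2 = 100
Difference = 400 - 100 = 300
This equals 4*L1*L2 = 4*15*5 = 300
Workspace area = 300*pi

300


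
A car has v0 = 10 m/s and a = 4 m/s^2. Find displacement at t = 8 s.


Given: v0 = 10 m/s, a = 4 m/s^2, t = 8 s
Using s = v0*t + (1/2)*a*t^2
s = 10*8 + (1/2)*4*8^2
s = 80 + (1/2)*256
s = 80 + 128
s = 208

208 m


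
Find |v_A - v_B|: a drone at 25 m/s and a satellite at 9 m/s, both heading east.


Given: v_A = 25 m/s east, v_B = 9 m/s east
Both move in the same direction; relative speed = |v_A - v_B|
|25 - 9| = |16|
= 16 m/s

16 m/s


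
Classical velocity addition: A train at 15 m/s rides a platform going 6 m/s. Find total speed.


Given: object velocity = 15 m/s, platform velocity = 6 m/s (same direction)
Using classical velocity addition: v_total = v_object + v_platform
v_total = 15 + 6
v_total = 21 m/s

21 m/s


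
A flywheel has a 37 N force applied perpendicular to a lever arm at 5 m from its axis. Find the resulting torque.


Given: F = 37 N, r = 5 m, angle = 90 deg (perpendicular)
Using tau = F * r * sin(90)
sin(90) = 1
tau = 37 * 5 * 1
tau = 185 Nm

185 Nm


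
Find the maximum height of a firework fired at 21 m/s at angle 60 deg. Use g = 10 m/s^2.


Given: v0 = 21 m/s, theta = 60 deg, g = 10 m/s^2
sin^2(60) = 3/4
Using H = v0^2 * sin^2(theta) / (2*g)
H = 21^2 * 3/4 / (2*10)
H = 441 * 3/4 / 20
H = 1323/4 / 20
H = 1323/80 m

1323/80 m


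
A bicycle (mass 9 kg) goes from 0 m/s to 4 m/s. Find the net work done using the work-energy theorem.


Given: m = 9 kg, v0 = 0 m/s, v = 4 m/s
Using W = (1/2)*m*(v^2 - v0^2)
v^2 = 4^2 = 16
v0^2 = 0^2 = 0
v^2 - v0^2 = 16 - 0 = 16
W = (1/2)*9*16 = 72 J

72 J


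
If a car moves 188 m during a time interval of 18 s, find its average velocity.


Given: distance d = 188 m, time t = 18 s
Using v = d / t
v = 188 / 18
v = 94/9 m/s

94/9 m/s


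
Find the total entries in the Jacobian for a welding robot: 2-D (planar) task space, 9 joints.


Given: task space dimension = 2, joints = 9
Jacobian is a 2 x 9 matrix
Total entries = rows * columns
Total = 2 * 9
Total = 18

18


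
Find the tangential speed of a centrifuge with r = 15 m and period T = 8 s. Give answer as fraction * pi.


Given: radius r = 15 m, period T = 8 s
Using v = 2*pi*r / T
v = 2*pi*15 / 8
v = 30*pi / 8
v = 15/4*pi m/s

15/4*pi m/s


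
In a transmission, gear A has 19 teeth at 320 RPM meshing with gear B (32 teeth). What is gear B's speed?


Given: N1 = 19 teeth, w1 = 320 RPM, N2 = 32 teeth
Using N1*w1 = N2*w2
w2 = N1*w1 / N2
w2 = 19*320 / 32
w2 = 6080 / 32
w2 = 190 RPM

190 RPM


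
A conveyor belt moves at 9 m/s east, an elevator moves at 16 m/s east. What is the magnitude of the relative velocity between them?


Given: v_A = 9 m/s east, v_B = 16 m/s east
Both move in the same direction; relative speed = |v_A - v_B|
|9 - 16| = |-7|
= 7 m/s

7 m/s


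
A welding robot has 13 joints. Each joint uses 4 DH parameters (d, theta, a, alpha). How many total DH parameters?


Given: 13 joints, 4 DH parameters per joint (d, theta, a, alpha)
Total DH parameters = number_of_joints * 4
Total = 13 * 4
Total = 52

52


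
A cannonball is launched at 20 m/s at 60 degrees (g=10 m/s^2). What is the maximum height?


Given: v0 = 20 m/s, theta = 60 deg, g = 10 m/s^2
sin^2(60) = 3/4
Using H = v0^2 * sin^2(theta) / (2*g)
H = 20^2 * 3/4 / (2*10)
H = 400 * 3/4 / 20
H = 300 / 20
H = 15 m

15 m


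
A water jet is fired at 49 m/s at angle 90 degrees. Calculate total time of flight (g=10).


Given: v0 = 49 m/s, theta = 90 deg, g = 10 m/s^2
sin(90) = 1
Using T = 2*v0*sin(theta) / g
T = 2*49*1 / 10
T = 98 / 10
T = 49/5 s

49/5 s


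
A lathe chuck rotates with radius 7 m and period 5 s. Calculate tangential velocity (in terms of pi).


Given: radius r = 7 m, period T = 5 s
Using v = 2*pi*r / T
v = 2*pi*7 / 5
v = 14*pi / 5
v = 14/5*pi m/s

14/5*pi m/s


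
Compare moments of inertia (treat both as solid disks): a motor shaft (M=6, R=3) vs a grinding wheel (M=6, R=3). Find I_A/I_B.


Given: M1=6 kg, R1=3 m, M2=6 kg, R2=3 m
For a disk: I = (1/2)*M*R^2, so I_A/I_B = (M1*R1^2)/(M2*R2^2)
M1*R1^2 = 6*9 = 54
M2*R2^2 = 6*9 = 54
I_A/I_B = 54/54 = 1

1


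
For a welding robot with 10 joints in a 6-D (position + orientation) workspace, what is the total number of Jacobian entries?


Given: task space dimension = 6, joints = 10
Jacobian is a 6 x 10 matrix
Total entries = rows * columns
Total = 6 * 10
Total = 60

60


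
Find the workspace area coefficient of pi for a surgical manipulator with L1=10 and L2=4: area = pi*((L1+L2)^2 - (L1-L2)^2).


Given: L1 = 10, L2 = 4
(L1+L2)^2 = (14)^2 = 196
(L1-L2)^2 = (6)^2 = 36
Difference = 196 - 36 = 160
This equals 4*L1*L2 = 4*10*4 = 160
Workspace area = 160*pi

160


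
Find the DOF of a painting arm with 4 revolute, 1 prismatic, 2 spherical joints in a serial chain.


Given: serial robot with 4 revolute, 1 prismatic, 2 spherical joints
DOF contribution per joint type: revolute=1, prismatic=1, spherical=3, fixed=0
DOF = 4*1 + 1*1 + 2*3
DOF = 11

11


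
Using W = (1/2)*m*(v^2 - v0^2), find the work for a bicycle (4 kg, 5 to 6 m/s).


Given: m = 4 kg, v0 = 5 m/s, v = 6 m/s
Using W = (1/2)*m*(v^2 - v0^2)
v^2 = 6^2 = 36
v0^2 = 5^2 = 25
v^2 - v0^2 = 36 - 25 = 11
W = (1/2)*4*11 = 22 J

22 J


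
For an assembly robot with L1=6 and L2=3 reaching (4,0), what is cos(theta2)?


Given: L1 = 6, L2 = 3, target (x, y) = (4, 0)
Using cos(theta2) = (x^2 + y^2 - L1^2 - L2^2) / (2*L1*L2)
x^2 + y^2 = 4^2 + 0 = 16
L1^2 + L2^2 = 36 + 9 = 45
Numerator = 16 - 45 = -29
Denominator = 2*6*3 = 36
cos(theta2) = -29/36 = -29/36

-29/36


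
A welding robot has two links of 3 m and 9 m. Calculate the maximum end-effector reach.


Given: L1 = 3 m, L2 = 9 m
For a 2-link planar arm, max reach = L1 + L2 (fully extended)
Max reach = 3 + 9
Max reach = 12 m

12 m


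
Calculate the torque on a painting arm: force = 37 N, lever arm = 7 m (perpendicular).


Given: F = 37 N, r = 7 m, angle = 90 deg (perpendicular)
Using tau = F * r * sin(90)
sin(90) = 1
tau = 37 * 7 * 1
tau = 259 Nm

259 Nm


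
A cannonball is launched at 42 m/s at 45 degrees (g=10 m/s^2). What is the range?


Given: v0 = 42 m/s, theta = 45 deg, g = 10 m/s^2
sin(2*45) = sin(90) = 1
Using R = v0^2 * sin(2*theta) / g
R = 42^2 * 1 / 10
R = 1764 / 10
R = 882/5 m

882/5 m


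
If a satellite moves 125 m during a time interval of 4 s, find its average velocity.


Given: distance d = 125 m, time t = 4 s
Using v = d / t
v = 125 / 4
v = 125/4 m/s

125/4 m/s


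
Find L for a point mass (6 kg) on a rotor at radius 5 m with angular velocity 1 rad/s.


Given: m = 6 kg, r = 5 m, omega = 1 rad/s
For a point mass: I = m*r^2
I = 6*5^2 = 6*25 = 150
L = I*omega = 150*1
L = 150 kg*m^2/s

150 kg*m^2/s


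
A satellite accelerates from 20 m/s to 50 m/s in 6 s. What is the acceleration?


Given: initial velocity v0 = 20 m/s, final velocity v = 50 m/s, time t = 6 s
Using a = (v - v0) / t
a = (50 - 20) / 6
a = 30 / 6
a = 5 m/s^2

5 m/s^2


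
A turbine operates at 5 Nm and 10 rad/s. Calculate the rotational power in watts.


Given: tau = 5 Nm, omega = 10 rad/s
Using P = tau * omega
P = 5 * 10
P = 50 W

50 W


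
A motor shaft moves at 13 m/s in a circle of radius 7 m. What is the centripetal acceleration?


Given: v = 13 m/s, r = 7 m
Using a_c = v^2 / r
a_c = 13^2 / 7
a_c = 169 / 7
a_c = 169/7 m/s^2

169/7 m/s^2


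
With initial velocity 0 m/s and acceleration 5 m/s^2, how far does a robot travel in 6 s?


Given: v0 = 0 m/s, a = 5 m/s^2, t = 6 s
Using s = v0*t + (1/2)*a*t^2
s = 0*6 + (1/2)*5*6^2
s = 0 + (1/2)*180
s = 0 + 90
s = 90

90 m


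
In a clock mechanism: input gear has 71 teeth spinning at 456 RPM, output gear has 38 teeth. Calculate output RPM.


Given: N1 = 71 teeth, w1 = 456 RPM, N2 = 38 teeth
Using N1*w1 = N2*w2
w2 = N1*w1 / N2
w2 = 71*456 / 38
w2 = 32376 / 38
w2 = 852 RPM

852 RPM


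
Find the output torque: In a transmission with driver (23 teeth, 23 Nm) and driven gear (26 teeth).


Given: N1 = 23, N2 = 26, T1 = 23 Nm
Using T2/T1 = N2/N1
T2 = T1 * N2 / N1
T2 = 23 * 26 / 23
T2 = 598 / 23
T2 = 26 Nm

26 Nm


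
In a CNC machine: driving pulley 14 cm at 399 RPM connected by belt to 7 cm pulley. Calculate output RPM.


Given: D1 = 14 cm, w1 = 399 RPM, D2 = 7 cm
Using D1*w1 = D2*w2
w2 = D1*w1 / D2
w2 = 14*399 / 7
w2 = 5586 / 7
w2 = 798 RPM

798 RPM


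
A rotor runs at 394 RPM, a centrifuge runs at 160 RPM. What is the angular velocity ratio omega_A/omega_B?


Given: RPM_A = 394, RPM_B = 160
omega = 2*pi*RPM/60, so omega_A/omega_B = RPM_A / RPM_B
omega_A/omega_B = 394 / 160
omega_A/omega_B = 197/80

197/80


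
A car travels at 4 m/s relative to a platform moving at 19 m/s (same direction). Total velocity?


Given: object velocity = 4 m/s, platform velocity = 19 m/s (same direction)
Using classical velocity addition: v_total = v_object + v_platform
v_total = 4 + 19
v_total = 23 m/s

23 m/s


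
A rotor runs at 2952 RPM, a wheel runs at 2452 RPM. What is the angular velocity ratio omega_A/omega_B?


Given: RPM_A = 2952, RPM_B = 2452
omega = 2*pi*RPM/60, so omega_A/omega_B = RPM_A / RPM_B
omega_A/omega_B = 2952 / 2452
omega_A/omega_B = 738/613

738/613


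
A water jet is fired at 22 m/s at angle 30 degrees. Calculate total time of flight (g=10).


Given: v0 = 22 m/s, theta = 30 deg, g = 10 m/s^2
sin(30) = 1/2
Using T = 2*v0*sin(theta) / g
T = 2*22*1/2 / 10
T = 22 / 10
T = 11/5 s

11/5 s


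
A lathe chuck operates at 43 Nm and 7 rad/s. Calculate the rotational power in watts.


Given: tau = 43 Nm, omega = 7 rad/s
Using P = tau * omega
P = 43 * 7
P = 301 W

301 W


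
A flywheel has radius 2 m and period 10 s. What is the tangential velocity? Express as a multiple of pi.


Given: radius r = 2 m, period T = 10 s
Using v = 2*pi*r / T
v = 2*pi*2 / 10
v = 4*pi / 10
v = 2/5*pi m/s

2/5*pi m/s


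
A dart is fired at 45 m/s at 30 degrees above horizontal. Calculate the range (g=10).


Given: v0 = 45 m/s, theta = 30 deg, g = 10 m/s^2
sin(2*30) = sin(60) = sqrt(3)/2
Using R = v0^2 * sin(2*theta) / g
R = 45^2 * (sqrt(3)/2) / 10
R = 2025 * sqrt(3) / 20
R = 405/4*sqrt(3) m

405/4*sqrt(3) m


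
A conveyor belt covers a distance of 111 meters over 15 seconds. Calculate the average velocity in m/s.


Given: distance d = 111 m, time t = 15 s
Using v = d / t
v = 111 / 15
v = 37/5 m/s

37/5 m/s


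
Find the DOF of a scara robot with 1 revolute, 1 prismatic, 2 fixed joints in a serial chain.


Given: serial robot with 1 revolute, 1 prismatic, 2 fixed joints
DOF contribution per joint type: revolute=1, prismatic=1, spherical=3, fixed=0
DOF = 1*1 + 1*1 + 2*0
DOF = 2

2


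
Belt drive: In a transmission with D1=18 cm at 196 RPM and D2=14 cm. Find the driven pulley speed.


Given: D1 = 18 cm, w1 = 196 RPM, D2 = 14 cm
Using D1*w1 = D2*w2
w2 = D1*w1 / D2
w2 = 18*196 / 14
w2 = 3528 / 14
w2 = 252 RPM

252 RPM


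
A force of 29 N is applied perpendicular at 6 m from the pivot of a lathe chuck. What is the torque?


Given: F = 29 N, r = 6 m, angle = 90 deg (perpendicular)
Using tau = F * r * sin(90)
sin(90) = 1
tau = 29 * 6 * 1
tau = 174 Nm

174 Nm


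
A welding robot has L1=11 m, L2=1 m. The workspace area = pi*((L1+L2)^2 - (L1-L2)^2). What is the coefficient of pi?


Given: L1 = 11, L2 = 1
(L1+L2)^2 = (12)^2 = 144
(L1-L2)^2 = (10)^2 = 100
Difference = 144 - 100 = 44
This equals 4*L1*L2 = 4*11*1 = 44
Workspace area = 44*pi

44


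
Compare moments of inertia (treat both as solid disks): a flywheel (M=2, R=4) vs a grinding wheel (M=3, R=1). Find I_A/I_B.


Given: M1=2 kg, R1=4 m, M2=3 kg, R2=1 m
For a disk: I = (1/2)*M*R^2, so I_A/I_B = (M1*R1^2)/(M2*R2^2)
M1*R1^2 = 2*16 = 32
M2*R2^2 = 3*1 = 3
I_A/I_B = 32/3 = 32/3

32/3


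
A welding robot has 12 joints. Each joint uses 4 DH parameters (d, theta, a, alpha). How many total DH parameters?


Given: 12 joints, 4 DH parameters per joint (d, theta, a, alpha)
Total DH parameters = number_of_joints * 4
Total = 12 * 4
Total = 48

48


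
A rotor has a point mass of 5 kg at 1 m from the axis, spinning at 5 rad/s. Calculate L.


Given: m = 5 kg, r = 1 m, omega = 5 rad/s
For a point mass: I = m*r^2
I = 5*1^2 = 5*1 = 5
L = I*omega = 5*5
L = 25 kg*m^2/s

25 kg*m^2/s
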